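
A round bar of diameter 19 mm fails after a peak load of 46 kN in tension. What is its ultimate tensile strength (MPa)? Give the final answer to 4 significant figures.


A0 = pi*(d/2)^2 = pi*(19/2)^2 = 283.529 mm^2
UTS = F_max / A0 = 46*1000 / 283.529
UTS = 162.2 MPa


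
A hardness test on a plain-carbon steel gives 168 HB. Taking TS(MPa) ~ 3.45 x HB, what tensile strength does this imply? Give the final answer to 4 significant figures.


TS (MPa) = 3.45 * HB
TS = 3.45 * 168
TS = 579.6 MPa


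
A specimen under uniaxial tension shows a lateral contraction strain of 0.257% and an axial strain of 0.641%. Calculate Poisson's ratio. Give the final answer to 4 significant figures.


nu = -epsilon_lat / epsilon_axial
Lateral strain is contraction (negative), so using magnitudes:
nu = 0.257 / 0.641
nu = 0.4009


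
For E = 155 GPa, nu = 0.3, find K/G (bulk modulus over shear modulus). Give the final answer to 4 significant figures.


G = E / (2*(1+nu))
G = 155 / (2*(1+0.3)) = 59.6154 GPa
K = E / (3*(1-2*nu))
K = 155 / (3*(1-2*0.3)) = 129.167 GPa
K/G = 129.167 / 59.6154 = 2.167


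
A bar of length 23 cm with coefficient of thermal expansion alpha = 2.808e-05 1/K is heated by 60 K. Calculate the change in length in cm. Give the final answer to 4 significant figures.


dL = L0 * alpha * dT
dL = 23 * 2.808e-05 * 60
dL = 0.03875 cm


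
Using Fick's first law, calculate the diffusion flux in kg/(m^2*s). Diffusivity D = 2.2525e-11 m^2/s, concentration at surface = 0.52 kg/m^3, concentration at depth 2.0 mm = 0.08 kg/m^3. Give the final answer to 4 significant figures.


J = -D * (dC/dx) = D * (C1 - C2) / dx
J = 2.2525e-11 * (0.52 - 0.08) / 2e-03
J = 4.956e-09 kg/(m^2*s)


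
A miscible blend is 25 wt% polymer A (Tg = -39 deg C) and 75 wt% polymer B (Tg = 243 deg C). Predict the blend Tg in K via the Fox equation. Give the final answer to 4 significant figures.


1/Tg = w1/Tg1 + w2/Tg2 (in Kelvin)
Tg1 = 234.15 K, Tg2 = 516.15 K
1/Tg = 0.25/234.15 + 0.75/516.15
Tg = 396.7 K


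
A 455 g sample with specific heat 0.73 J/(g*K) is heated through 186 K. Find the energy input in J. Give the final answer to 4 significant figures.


Q = m * cp * dT
Q = 455 * 0.73 * 186
Q = 61780 J


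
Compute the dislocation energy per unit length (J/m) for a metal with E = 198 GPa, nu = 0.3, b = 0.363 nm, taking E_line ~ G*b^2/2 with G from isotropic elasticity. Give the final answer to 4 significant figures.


Step 1: G = E / (2*(1+nu))
G = 198 / (2*(1+0.3)) = 76.1538 GPa = 7.61538e+10 Pa
Step 2: E_line = G*b^2/2
b = 0.363 nm = 3.63e-10 m
E_line = 0.5 * 7.61538e+10 * (3.63e-10)^2 = 5.017e-09 J/m


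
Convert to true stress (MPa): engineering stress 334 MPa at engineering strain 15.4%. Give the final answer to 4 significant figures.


sigma_true = sigma_eng * (1 + epsilon_eng)
sigma_true = 334 * (1 + 0.154)
sigma_true = 385.4 MPa


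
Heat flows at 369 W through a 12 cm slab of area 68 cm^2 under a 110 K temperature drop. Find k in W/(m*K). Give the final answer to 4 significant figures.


k = Q*L / (A*dT)
L = 0.12 m, A = 6.8e-03 m^2
k = 369 * 0.12 / (6.8e-03 * 110)
k = 59.2 W/(m*K)


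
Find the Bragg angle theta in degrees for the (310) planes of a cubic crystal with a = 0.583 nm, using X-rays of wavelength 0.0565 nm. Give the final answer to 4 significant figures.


d = a / sqrt(h^2+k^2+l^2)
d = 0.583 / sqrt(10) = 0.184361 nm
lambda = 2*d*sin(theta)  =>  sin(theta) = lambda / (2*d)
sin(theta) = 0.0565 / (2 * 0.184361) = 0.153232
theta = 8.814 deg


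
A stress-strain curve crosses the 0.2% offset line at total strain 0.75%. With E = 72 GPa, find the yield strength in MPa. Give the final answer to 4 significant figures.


Offset strain = 0.002
Elastic strain at yield = total_strain - offset = 7.5e-03 - 0.002 = 5.5e-03
sigma_y = E * elastic_strain = 72000 * 5.5e-03
sigma_y = 396 MPa


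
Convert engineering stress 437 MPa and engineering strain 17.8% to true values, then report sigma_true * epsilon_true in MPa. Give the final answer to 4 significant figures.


sigma_true = sigma_eng * (1 + epsilon_eng)
sigma_true = 437 * (1 + 0.178) = 514.786 MPa
epsilon_true = ln(1 + epsilon_eng)
epsilon_true = ln(1 + 0.178) = 0.163818
sigma_true * epsilon_true = 514.786 * 0.163818 = 84.33 MPa


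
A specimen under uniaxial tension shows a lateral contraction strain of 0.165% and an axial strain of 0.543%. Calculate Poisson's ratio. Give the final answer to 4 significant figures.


nu = -epsilon_lat / epsilon_axial
Lateral strain is contraction (negative), so using magnitudes:
nu = 0.165 / 0.543
nu = 0.3039


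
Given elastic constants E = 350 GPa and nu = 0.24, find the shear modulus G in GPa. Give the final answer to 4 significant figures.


G = E / (2*(1+nu))
G = 350 / (2*(1+0.24))
G = 141.1 GPa


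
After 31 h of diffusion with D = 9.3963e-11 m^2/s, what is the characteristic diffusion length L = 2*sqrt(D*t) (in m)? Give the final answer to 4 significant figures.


t = 31 hr = 111600 s
Diffusion length = 2*sqrt(D*t)
= 2*sqrt(9.3963e-11 * 111600)
= 6.477e-03 m


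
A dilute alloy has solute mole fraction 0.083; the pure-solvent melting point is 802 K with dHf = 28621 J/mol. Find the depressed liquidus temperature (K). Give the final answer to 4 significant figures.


dT = R*Tm^2*x / dHf
dT = 8.314 * 802^2 * 0.083 / 28621
dT = 15.5079 K
T_new = 802 - 15.5079 = 786.5 K


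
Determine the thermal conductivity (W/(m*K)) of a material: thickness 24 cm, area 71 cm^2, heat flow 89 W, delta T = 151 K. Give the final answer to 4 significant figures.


k = Q*L / (A*dT)
L = 0.24 m, A = 7.1e-03 m^2
k = 89 * 0.24 / (7.1e-03 * 151)
k = 19.92 W/(m*K)


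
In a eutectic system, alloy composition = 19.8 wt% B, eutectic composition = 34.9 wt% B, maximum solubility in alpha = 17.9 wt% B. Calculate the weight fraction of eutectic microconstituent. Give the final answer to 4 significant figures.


f_primary = (C_e - C0) / (C_e - C_alpha_max)
f_primary = (34.9 - 19.8) / (34.9 - 17.9)
f_primary = 0.888235
f_eutectic = 1 - 0.888235 = 0.1118


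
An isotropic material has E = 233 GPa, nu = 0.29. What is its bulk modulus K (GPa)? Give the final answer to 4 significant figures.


K = E / (3*(1-2*nu))
K = 233 / (3*(1-2*0.29))
K = 184.9 GPa


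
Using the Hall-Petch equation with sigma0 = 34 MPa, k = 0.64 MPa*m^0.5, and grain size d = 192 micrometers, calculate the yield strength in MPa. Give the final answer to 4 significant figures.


sigma_y = sigma0 + k / sqrt(d)
d = 192 um = 1.92e-04 m
sigma_y = 34 + 0.64 / sqrt(1.92e-04)
sigma_y = 80.19 MPa


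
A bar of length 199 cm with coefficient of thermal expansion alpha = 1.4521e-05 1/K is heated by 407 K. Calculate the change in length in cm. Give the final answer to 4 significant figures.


dL = L0 * alpha * dT
dL = 199 * 1.4521e-05 * 407
dL = 1.176 cm


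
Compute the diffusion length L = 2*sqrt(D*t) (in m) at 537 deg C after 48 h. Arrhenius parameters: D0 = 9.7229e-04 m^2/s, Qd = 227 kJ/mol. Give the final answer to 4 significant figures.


Step 1: D = D0 * exp(-Qd/(R*T))
T = 810.15 K
D = 9.7229e-04 * exp(-227e3 / (8.314 * 810.15)) = 2.24585e-18 m^2/s
Step 2: L = 2*sqrt(D*t)
t = 48 h = 172800 s
L = 2*sqrt(2.24585e-18 * 172800) = 1.246e-06 m


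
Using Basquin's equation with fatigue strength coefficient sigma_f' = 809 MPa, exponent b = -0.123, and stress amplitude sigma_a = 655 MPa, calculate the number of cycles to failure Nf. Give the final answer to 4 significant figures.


sigma_a = sigma_f' * (2*Nf)^b
2*Nf = (sigma_a / sigma_f')^(1/b)
2*Nf = (655 / 809)^(1/-0.123)
2*Nf = 5.56656
Nf = 2.783 cycles


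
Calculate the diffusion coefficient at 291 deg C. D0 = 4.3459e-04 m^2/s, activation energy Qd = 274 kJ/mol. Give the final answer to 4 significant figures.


D = D0 * exp(-Qd / (R*T))
T = 564.15 K
D = 4.3459e-04 * exp(-274e3 / (8.314 * 564.15))
D = 1.851e-29 m^2/s


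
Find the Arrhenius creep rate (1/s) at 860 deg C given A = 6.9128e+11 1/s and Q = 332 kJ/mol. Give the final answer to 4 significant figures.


rate = A * exp(-Q / (R*T))
T = 860 + 273.15 = 1133.15 K
rate = 6.9128e+11 * exp(-332e3 / (8.314 * 1133.15))
rate = 3.427e-04 1/s


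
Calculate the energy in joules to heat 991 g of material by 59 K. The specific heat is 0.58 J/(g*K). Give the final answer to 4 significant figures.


Q = m * cp * dT
Q = 991 * 0.58 * 59
Q = 33910 J


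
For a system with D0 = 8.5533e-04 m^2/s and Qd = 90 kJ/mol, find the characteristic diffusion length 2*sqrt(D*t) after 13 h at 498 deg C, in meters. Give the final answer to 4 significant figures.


Step 1: D = D0 * exp(-Qd/(R*T))
T = 771.15 K
D = 8.5533e-04 * exp(-90e3 / (8.314 * 771.15)) = 6.84969e-10 m^2/s
Step 2: L = 2*sqrt(D*t)
t = 13 h = 46800 s
L = 2*sqrt(6.84969e-10 * 46800) = 0.01132 m


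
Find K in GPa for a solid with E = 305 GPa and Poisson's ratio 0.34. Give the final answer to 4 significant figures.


K = E / (3*(1-2*nu))
K = 305 / (3*(1-2*0.34))
K = 317.7 GPa


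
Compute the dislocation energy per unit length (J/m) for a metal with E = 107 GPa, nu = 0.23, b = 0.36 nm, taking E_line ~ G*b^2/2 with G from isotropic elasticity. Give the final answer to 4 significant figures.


Step 1: G = E / (2*(1+nu))
G = 107 / (2*(1+0.23)) = 43.4959 GPa = 4.34959e+10 Pa
Step 2: E_line = G*b^2/2
b = 0.36 nm = 3.6e-10 m
E_line = 0.5 * 4.34959e+10 * (3.6e-10)^2 = 2.819e-09 J/m


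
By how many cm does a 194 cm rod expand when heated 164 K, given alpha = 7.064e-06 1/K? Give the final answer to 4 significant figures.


dL = L0 * alpha * dT
dL = 194 * 7.064e-06 * 164
dL = 0.2247 cm


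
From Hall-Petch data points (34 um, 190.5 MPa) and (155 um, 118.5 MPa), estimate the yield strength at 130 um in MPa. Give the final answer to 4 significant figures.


sigma_y = sigma0 + k / sqrt(d)
1/sqrt(d1) = 1/sqrt(3.4e-05) = 171.499;  1/sqrt(d2) = 80.3219
k = (sigma1 - sigma2) / (1/sqrt(d1) - 1/sqrt(d2)) = (190.5 - 118.5) / (171.499 - 80.3219) = 0.789676 MPa*m^0.5
sigma0 = sigma1 - k/sqrt(d1) = 190.5 - 0.789676*171.499 = 55.0717 MPa
sigma_y(d3) = 55.0717 + 0.789676 / sqrt(1.3e-04) = 124.3 MPa


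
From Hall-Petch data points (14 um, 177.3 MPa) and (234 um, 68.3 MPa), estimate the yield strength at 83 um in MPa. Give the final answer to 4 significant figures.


sigma_y = sigma0 + k / sqrt(d)
1/sqrt(d1) = 1/sqrt(1.4e-05) = 267.261;  1/sqrt(d2) = 65.372
k = (sigma1 - sigma2) / (1/sqrt(d1) - 1/sqrt(d2)) = (177.3 - 68.3) / (267.261 - 65.372) = 0.5399 MPa*m^0.5
sigma0 = sigma1 - k/sqrt(d1) = 177.3 - 0.5399*267.261 = 33.0056 MPa
sigma_y(d3) = 33.0056 + 0.5399 / sqrt(8.3e-05) = 92.27 MPa


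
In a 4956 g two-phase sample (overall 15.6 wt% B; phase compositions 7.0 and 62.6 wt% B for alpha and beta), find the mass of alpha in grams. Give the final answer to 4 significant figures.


f_alpha = (C_beta - C0) / (C_beta - C_alpha)
f_alpha = (62.6 - 15.6) / (62.6 - 7.0) = 0.845324
m_alpha = f_alpha * m_total = 0.845324 * 4956 = 4189 g


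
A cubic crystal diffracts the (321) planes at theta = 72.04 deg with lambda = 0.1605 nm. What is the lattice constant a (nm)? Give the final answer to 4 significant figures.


d = lambda / (2*sin(theta))
d = 0.1605 / (2*sin(72.04 deg))
d = 0.0843607 nm
a = d * sqrt(h^2+k^2+l^2) = 0.0843607 * sqrt(14)
a = 0.3156 nm


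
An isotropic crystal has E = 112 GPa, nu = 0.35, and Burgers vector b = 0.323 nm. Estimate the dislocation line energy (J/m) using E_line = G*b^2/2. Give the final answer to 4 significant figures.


Step 1: G = E / (2*(1+nu))
G = 112 / (2*(1+0.35)) = 41.4815 GPa = 4.14815e+10 Pa
Step 2: E_line = G*b^2/2
b = 0.323 nm = 3.23e-10 m
E_line = 0.5 * 4.14815e+10 * (3.23e-10)^2 = 2.164e-09 J/m


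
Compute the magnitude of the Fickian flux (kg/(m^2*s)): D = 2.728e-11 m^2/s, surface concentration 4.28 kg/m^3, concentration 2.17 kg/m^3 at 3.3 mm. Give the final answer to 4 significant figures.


J = -D * (dC/dx) = D * (C1 - C2) / dx
J = 2.728e-11 * (4.28 - 2.17) / 3.3e-03
J = 1.744e-08 kg/(m^2*s)


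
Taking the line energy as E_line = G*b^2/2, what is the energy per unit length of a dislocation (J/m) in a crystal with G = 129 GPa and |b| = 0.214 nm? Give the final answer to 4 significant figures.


E = G*b^2/2
b = 0.214 nm = 2.14e-10 m
G = 129 GPa = 1.29e+11 Pa
E = 0.5 * 1.29e+11 * (2.14e-10)^2
E = 2.954e-09 J/m


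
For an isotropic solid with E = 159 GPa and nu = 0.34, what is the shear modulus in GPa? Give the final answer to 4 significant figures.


G = E / (2*(1+nu))
G = 159 / (2*(1+0.34))
G = 59.33 GPa


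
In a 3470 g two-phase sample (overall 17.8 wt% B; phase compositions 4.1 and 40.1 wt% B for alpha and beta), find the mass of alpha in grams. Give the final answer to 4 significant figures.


f_alpha = (C_beta - C0) / (C_beta - C_alpha)
f_alpha = (40.1 - 17.8) / (40.1 - 4.1) = 0.619444
m_alpha = f_alpha * m_total = 0.619444 * 3470 = 2149 g


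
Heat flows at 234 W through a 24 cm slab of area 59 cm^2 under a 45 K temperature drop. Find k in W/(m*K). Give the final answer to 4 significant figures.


k = Q*L / (A*dT)
L = 0.24 m, A = 5.9e-03 m^2
k = 234 * 0.24 / (5.9e-03 * 45)
k = 211.5 W/(m*K)


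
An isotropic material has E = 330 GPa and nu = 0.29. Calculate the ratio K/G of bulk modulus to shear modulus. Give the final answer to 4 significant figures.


G = E / (2*(1+nu))
G = 330 / (2*(1+0.29)) = 127.907 GPa
K = E / (3*(1-2*nu))
K = 330 / (3*(1-2*0.29)) = 261.905 GPa
K/G = 261.905 / 127.907 = 2.048


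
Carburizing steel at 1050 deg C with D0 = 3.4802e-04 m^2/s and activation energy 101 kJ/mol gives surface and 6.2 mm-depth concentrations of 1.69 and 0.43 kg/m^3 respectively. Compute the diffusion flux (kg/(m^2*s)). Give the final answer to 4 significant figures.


Step 1: D = D0 * exp(-Qd/(R*T))
T = 1050 + 273.15 = 1323.15 K
D = 3.4802e-04 * exp(-101e3 / (8.314 * 1323.15)) = 3.58289e-08 m^2/s
Step 2: J = D * (C1 - C2) / dx
J = 3.58289e-08 * (1.69 - 0.43) / 6.2e-03
J = 7.281e-06 kg/(m^2*s)


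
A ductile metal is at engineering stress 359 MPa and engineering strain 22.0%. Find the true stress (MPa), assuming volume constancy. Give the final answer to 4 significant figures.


sigma_true = sigma_eng * (1 + epsilon_eng)
sigma_true = 359 * (1 + 0.22)
sigma_true = 438 MPa


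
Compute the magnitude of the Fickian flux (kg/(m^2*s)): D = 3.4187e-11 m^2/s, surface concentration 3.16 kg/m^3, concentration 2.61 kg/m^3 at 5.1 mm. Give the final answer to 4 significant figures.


J = -D * (dC/dx) = D * (C1 - C2) / dx
J = 3.4187e-11 * (3.16 - 2.61) / 5.1e-03
J = 3.687e-09 kg/(m^2*s)


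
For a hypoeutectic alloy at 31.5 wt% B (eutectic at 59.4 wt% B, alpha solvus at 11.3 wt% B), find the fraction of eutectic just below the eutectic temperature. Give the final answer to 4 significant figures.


f_primary = (C_e - C0) / (C_e - C_alpha_max)
f_primary = (59.4 - 31.5) / (59.4 - 11.3)
f_primary = 0.580042
f_eutectic = 1 - 0.580042 = 0.42


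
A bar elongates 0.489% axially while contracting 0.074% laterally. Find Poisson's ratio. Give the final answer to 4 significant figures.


nu = -epsilon_lat / epsilon_axial
Lateral strain is contraction (negative), so using magnitudes:
nu = 0.074 / 0.489
nu = 0.1513


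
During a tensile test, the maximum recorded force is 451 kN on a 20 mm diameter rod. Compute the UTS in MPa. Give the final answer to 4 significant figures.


A0 = pi*(d/2)^2 = pi*(20/2)^2 = 314.159 mm^2
UTS = F_max / A0 = 451*1000 / 314.159
UTS = 1436 MPa


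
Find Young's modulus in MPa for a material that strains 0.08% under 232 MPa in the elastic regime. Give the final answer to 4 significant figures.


E = sigma / epsilon
epsilon = 0.08% = 8e-04
E = 232 / 8e-04
E = 290000 MPa


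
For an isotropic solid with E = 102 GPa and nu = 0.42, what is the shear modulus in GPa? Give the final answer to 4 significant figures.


G = E / (2*(1+nu))
G = 102 / (2*(1+0.42))
G = 35.92 GPa


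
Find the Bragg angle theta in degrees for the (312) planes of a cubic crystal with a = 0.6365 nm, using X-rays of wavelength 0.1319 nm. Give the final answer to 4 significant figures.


d = a / sqrt(h^2+k^2+l^2)
d = 0.6365 / sqrt(14) = 0.170112 nm
lambda = 2*d*sin(theta)  =>  sin(theta) = lambda / (2*d)
sin(theta) = 0.1319 / (2 * 0.170112) = 0.387686
theta = 22.81 deg


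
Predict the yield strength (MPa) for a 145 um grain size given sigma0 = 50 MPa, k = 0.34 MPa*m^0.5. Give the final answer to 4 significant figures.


sigma_y = sigma0 + k / sqrt(d)
d = 145 um = 1.45e-04 m
sigma_y = 50 + 0.34 / sqrt(1.45e-04)
sigma_y = 78.24 MPa


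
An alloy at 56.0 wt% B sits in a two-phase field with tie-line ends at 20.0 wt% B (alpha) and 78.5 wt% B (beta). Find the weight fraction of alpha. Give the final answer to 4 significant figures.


f_alpha = (C_beta - C0) / (C_beta - C_alpha)
f_alpha = (78.5 - 56.0) / (78.5 - 20.0)
f_alpha = 0.3846


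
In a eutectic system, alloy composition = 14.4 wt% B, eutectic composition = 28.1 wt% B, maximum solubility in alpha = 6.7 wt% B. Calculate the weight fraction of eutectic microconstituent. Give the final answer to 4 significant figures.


f_primary = (C_e - C0) / (C_e - C_alpha_max)
f_primary = (28.1 - 14.4) / (28.1 - 6.7)
f_primary = 0.640187
f_eutectic = 1 - 0.640187 = 0.3598


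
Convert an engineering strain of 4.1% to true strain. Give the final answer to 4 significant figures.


epsilon_true = ln(1 + epsilon_eng)
epsilon_true = ln(1 + 0.041)
epsilon_true = 0.04018


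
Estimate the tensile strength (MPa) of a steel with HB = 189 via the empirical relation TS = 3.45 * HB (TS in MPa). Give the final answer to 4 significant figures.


TS (MPa) = 3.45 * HB
TS = 3.45 * 189
TS = 652.1 MPa


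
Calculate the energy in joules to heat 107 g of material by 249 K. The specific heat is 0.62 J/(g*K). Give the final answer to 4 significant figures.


Q = m * cp * dT
Q = 107 * 0.62 * 249
Q = 16520 J


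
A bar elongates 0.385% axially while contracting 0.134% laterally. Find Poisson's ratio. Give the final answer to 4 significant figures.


nu = -epsilon_lat / epsilon_axial
Lateral strain is contraction (negative), so using magnitudes:
nu = 0.134 / 0.385
nu = 0.3481


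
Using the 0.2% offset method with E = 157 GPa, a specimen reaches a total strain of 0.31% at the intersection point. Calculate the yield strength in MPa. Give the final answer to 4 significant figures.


Offset strain = 0.002
Elastic strain at yield = total_strain - offset = 3.1e-03 - 0.002 = 1.1e-03
sigma_y = E * elastic_strain = 157000 * 1.1e-03
sigma_y = 172.7 MPa


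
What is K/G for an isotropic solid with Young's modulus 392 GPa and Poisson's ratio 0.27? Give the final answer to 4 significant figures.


G = E / (2*(1+nu))
G = 392 / (2*(1+0.27)) = 154.331 GPa
K = E / (3*(1-2*nu))
K = 392 / (3*(1-2*0.27)) = 284.058 GPa
K/G = 284.058 / 154.331 = 1.841


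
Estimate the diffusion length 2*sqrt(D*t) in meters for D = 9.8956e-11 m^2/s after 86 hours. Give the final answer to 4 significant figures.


t = 86 hr = 309600 s
Diffusion length = 2*sqrt(D*t)
= 2*sqrt(9.8956e-11 * 309600)
= 0.01107 m


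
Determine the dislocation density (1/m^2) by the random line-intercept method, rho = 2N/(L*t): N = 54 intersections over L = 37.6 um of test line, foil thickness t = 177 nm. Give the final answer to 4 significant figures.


rho = 2N / (L * t)
L = 37.6 um = 3.76e-05 m, t = 177 nm = 1.77e-07 m
rho = 2 * 54 / (3.76e-05 * 1.77e-07)
rho = 1.623e+13 1/m^2


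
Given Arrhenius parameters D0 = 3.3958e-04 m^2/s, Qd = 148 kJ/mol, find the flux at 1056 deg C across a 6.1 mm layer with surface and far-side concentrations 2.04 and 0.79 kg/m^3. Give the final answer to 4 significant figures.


Step 1: D = D0 * exp(-Qd/(R*T))
T = 1056 + 273.15 = 1329.15 K
D = 3.3958e-04 * exp(-148e3 / (8.314 * 1329.15)) = 5.1813e-10 m^2/s
Step 2: J = D * (C1 - C2) / dx
J = 5.1813e-10 * (2.04 - 0.79) / 6.1e-03
J = 1.062e-07 kg/(m^2*s)


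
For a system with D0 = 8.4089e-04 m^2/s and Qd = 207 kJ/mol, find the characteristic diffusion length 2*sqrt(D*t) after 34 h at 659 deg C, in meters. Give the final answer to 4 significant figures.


Step 1: D = D0 * exp(-Qd/(R*T))
T = 932.15 K
D = 8.4089e-04 * exp(-207e3 / (8.314 * 932.15)) = 2.11211e-15 m^2/s
Step 2: L = 2*sqrt(D*t)
t = 34 h = 122400 s
L = 2*sqrt(2.11211e-15 * 122400) = 3.216e-05 m


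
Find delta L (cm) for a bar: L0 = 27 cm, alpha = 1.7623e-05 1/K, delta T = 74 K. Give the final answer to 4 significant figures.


dL = L0 * alpha * dT
dL = 27 * 1.7623e-05 * 74
dL = 0.03521 cm


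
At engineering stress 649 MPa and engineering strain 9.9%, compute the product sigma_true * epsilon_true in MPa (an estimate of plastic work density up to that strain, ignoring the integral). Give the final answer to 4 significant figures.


sigma_true = sigma_eng * (1 + epsilon_eng)
sigma_true = 649 * (1 + 0.099) = 713.251 MPa
epsilon_true = ln(1 + epsilon_eng)
epsilon_true = ln(1 + 0.099) = 0.0944007
sigma_true * epsilon_true = 713.251 * 0.0944007 = 67.33 MPa


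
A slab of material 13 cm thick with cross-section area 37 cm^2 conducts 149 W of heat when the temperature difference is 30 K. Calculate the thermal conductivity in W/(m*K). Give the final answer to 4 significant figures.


k = Q*L / (A*dT)
L = 0.13 m, A = 3.7e-03 m^2
k = 149 * 0.13 / (3.7e-03 * 30)
k = 174.5 W/(m*K)


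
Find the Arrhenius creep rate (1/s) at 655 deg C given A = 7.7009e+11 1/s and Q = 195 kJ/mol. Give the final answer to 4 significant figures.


rate = A * exp(-Q / (R*T))
T = 655 + 273.15 = 928.15 K
rate = 7.7009e+11 * exp(-195e3 / (8.314 * 928.15))
rate = 8.164 1/s


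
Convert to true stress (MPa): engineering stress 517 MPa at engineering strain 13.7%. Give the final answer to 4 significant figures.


sigma_true = sigma_eng * (1 + epsilon_eng)
sigma_true = 517 * (1 + 0.137)
sigma_true = 587.8 MPa


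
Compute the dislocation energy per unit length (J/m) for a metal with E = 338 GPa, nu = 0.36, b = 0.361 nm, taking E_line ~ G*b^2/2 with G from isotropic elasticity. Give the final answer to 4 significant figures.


Step 1: G = E / (2*(1+nu))
G = 338 / (2*(1+0.36)) = 124.265 GPa = 1.24265e+11 Pa
Step 2: E_line = G*b^2/2
b = 0.361 nm = 3.61e-10 m
E_line = 0.5 * 1.24265e+11 * (3.61e-10)^2 = 8.097e-09 J/m


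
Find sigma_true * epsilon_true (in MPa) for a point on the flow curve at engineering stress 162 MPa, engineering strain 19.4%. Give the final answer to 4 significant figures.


sigma_true = sigma_eng * (1 + epsilon_eng)
sigma_true = 162 * (1 + 0.194) = 193.428 MPa
epsilon_true = ln(1 + epsilon_eng)
epsilon_true = ln(1 + 0.194) = 0.177309
sigma_true * epsilon_true = 193.428 * 0.177309 = 34.3 MPa


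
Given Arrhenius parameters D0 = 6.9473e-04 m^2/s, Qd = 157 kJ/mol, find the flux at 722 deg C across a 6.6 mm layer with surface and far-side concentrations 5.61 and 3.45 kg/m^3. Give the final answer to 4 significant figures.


Step 1: D = D0 * exp(-Qd/(R*T))
T = 722 + 273.15 = 995.15 K
D = 6.9473e-04 * exp(-157e3 / (8.314 * 995.15)) = 3.9876e-12 m^2/s
Step 2: J = D * (C1 - C2) / dx
J = 3.9876e-12 * (5.61 - 3.45) / 6.6e-03
J = 1.305e-09 kg/(m^2*s)


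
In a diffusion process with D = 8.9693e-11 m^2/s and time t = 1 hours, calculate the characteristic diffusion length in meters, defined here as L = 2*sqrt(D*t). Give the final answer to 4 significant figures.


t = 1 hr = 3600 s
Diffusion length = 2*sqrt(D*t)
= 2*sqrt(8.9693e-11 * 3600)
= 1.136e-03 m


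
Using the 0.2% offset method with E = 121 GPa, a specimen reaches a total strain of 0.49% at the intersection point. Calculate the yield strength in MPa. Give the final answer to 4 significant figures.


Offset strain = 0.002
Elastic strain at yield = total_strain - offset = 4.9e-03 - 0.002 = 2.9e-03
sigma_y = E * elastic_strain = 121000 * 2.9e-03
sigma_y = 350.9 MPa


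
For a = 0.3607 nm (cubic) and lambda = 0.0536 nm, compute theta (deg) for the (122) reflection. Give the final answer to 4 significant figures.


d = a / sqrt(h^2+k^2+l^2)
d = 0.3607 / sqrt(9) = 0.120233 nm
lambda = 2*d*sin(theta)  =>  sin(theta) = lambda / (2*d)
sin(theta) = 0.0536 / (2 * 0.120233) = 0.2229
theta = 12.88 deg


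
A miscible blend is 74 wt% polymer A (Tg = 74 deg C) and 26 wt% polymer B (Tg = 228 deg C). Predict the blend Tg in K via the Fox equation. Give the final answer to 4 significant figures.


1/Tg = w1/Tg1 + w2/Tg2 (in Kelvin)
Tg1 = 347.15 K, Tg2 = 501.15 K
1/Tg = 0.74/347.15 + 0.26/501.15
Tg = 377.3 K


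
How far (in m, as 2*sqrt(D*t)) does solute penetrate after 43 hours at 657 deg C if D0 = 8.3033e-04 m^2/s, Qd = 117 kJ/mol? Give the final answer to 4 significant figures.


Step 1: D = D0 * exp(-Qd/(R*T))
T = 930.15 K
D = 8.3033e-04 * exp(-117e3 / (8.314 * 930.15)) = 2.23161e-10 m^2/s
Step 2: L = 2*sqrt(D*t)
t = 43 h = 154800 s
L = 2*sqrt(2.23161e-10 * 154800) = 0.01176 m


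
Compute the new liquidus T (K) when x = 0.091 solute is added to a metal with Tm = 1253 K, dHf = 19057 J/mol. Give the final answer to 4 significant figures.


dT = R*Tm^2*x / dHf
dT = 8.314 * 1253^2 * 0.091 / 19057
dT = 62.3303 K
T_new = 1253 - 62.3303 = 1191 K


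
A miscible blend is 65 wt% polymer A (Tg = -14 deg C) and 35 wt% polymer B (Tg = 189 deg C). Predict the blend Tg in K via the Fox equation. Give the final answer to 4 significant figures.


1/Tg = w1/Tg1 + w2/Tg2 (in Kelvin)
Tg1 = 259.15 K, Tg2 = 462.15 K
1/Tg = 0.65/259.15 + 0.35/462.15
Tg = 306.2 K


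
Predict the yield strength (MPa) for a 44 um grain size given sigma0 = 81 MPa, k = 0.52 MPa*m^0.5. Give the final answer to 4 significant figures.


sigma_y = sigma0 + k / sqrt(d)
d = 44 um = 4.4e-05 m
sigma_y = 81 + 0.52 / sqrt(4.4e-05)
sigma_y = 159.4 MPa


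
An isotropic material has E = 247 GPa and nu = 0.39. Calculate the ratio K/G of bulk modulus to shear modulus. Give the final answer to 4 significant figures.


G = E / (2*(1+nu))
G = 247 / (2*(1+0.39)) = 88.8489 GPa
K = E / (3*(1-2*nu))
K = 247 / (3*(1-2*0.39)) = 374.242 GPa
K/G = 374.242 / 88.8489 = 4.212


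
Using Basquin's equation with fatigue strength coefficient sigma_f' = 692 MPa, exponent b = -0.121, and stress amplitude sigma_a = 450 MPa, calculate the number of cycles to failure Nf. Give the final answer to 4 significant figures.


sigma_a = sigma_f' * (2*Nf)^b
2*Nf = (sigma_a / sigma_f')^(1/b)
2*Nf = (450 / 692)^(1/-0.121)
2*Nf = 35.0409
Nf = 17.52 cycles


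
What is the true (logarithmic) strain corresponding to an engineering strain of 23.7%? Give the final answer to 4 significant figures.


epsilon_true = ln(1 + epsilon_eng)
epsilon_true = ln(1 + 0.237)
epsilon_true = 0.2127


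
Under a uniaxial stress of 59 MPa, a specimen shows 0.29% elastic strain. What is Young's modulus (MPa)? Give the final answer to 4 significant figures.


E = sigma / epsilon
epsilon = 0.29% = 2.9e-03
E = 59 / 2.9e-03
E = 20340 MPa


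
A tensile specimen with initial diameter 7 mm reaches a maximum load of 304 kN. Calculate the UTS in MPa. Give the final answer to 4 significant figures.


A0 = pi*(d/2)^2 = pi*(7/2)^2 = 38.4845 mm^2
UTS = F_max / A0 = 304*1000 / 38.4845
UTS = 7899 MPa


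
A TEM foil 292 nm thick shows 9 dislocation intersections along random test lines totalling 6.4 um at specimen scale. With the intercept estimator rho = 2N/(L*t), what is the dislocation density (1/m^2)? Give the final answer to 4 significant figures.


rho = 2N / (L * t)
L = 6.4 um = 6.4e-06 m, t = 292 nm = 2.92e-07 m
rho = 2 * 9 / (6.4e-06 * 2.92e-07)
rho = 9.632e+12 1/m^2


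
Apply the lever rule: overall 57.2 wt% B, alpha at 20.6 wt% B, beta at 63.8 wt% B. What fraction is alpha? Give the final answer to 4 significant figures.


f_alpha = (C_beta - C0) / (C_beta - C_alpha)
f_alpha = (63.8 - 57.2) / (63.8 - 20.6)
f_alpha = 0.1528


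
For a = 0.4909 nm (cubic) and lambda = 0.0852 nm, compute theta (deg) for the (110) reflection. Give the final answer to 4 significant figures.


d = a / sqrt(h^2+k^2+l^2)
d = 0.4909 / sqrt(2) = 0.347119 nm
lambda = 2*d*sin(theta)  =>  sin(theta) = lambda / (2*d)
sin(theta) = 0.0852 / (2 * 0.347119) = 0.122725
theta = 7.049 deg


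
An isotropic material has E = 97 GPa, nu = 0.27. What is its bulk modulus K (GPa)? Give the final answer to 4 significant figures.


K = E / (3*(1-2*nu))
K = 97 / (3*(1-2*0.27))
K = 70.29 GPa


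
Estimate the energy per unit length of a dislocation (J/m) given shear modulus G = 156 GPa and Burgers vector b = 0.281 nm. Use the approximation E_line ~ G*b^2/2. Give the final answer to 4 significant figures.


E = G*b^2/2
b = 0.281 nm = 2.81e-10 m
G = 156 GPa = 1.56e+11 Pa
E = 0.5 * 1.56e+11 * (2.81e-10)^2
E = 6.159e-09 J/m


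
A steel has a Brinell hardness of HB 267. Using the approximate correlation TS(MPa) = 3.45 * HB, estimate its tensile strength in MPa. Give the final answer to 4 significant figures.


TS (MPa) = 3.45 * HB
TS = 3.45 * 267
TS = 921.2 MPa


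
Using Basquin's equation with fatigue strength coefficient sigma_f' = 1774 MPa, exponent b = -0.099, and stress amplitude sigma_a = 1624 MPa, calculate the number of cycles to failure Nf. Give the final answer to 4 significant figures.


sigma_a = sigma_f' * (2*Nf)^b
2*Nf = (sigma_a / sigma_f')^(1/b)
2*Nf = (1624 / 1774)^(1/-0.099)
2*Nf = 2.44091
Nf = 1.22 cycles


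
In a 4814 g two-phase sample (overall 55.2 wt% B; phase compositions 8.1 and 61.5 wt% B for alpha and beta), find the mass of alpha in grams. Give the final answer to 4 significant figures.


f_alpha = (C_beta - C0) / (C_beta - C_alpha)
f_alpha = (61.5 - 55.2) / (61.5 - 8.1) = 0.117978
m_alpha = f_alpha * m_total = 0.117978 * 4814 = 567.9 g


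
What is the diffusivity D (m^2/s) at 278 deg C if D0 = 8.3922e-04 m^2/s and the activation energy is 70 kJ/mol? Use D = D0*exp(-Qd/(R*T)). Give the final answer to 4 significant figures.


D = D0 * exp(-Qd / (R*T))
T = 551.15 K
D = 8.3922e-04 * exp(-70e3 / (8.314 * 551.15))
D = 1.947e-10 m^2/s


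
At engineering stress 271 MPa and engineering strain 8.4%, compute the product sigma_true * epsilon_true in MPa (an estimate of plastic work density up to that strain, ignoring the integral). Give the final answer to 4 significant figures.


sigma_true = sigma_eng * (1 + epsilon_eng)
sigma_true = 271 * (1 + 0.084) = 293.764 MPa
epsilon_true = ln(1 + epsilon_eng)
epsilon_true = ln(1 + 0.084) = 0.0806579
sigma_true * epsilon_true = 293.764 * 0.0806579 = 23.69 MPa


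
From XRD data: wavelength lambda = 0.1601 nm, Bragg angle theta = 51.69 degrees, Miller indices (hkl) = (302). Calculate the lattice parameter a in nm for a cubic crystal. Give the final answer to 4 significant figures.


d = lambda / (2*sin(theta))
d = 0.1601 / (2*sin(51.69 deg))
d = 0.102018 nm
a = d * sqrt(h^2+k^2+l^2) = 0.102018 * sqrt(13)
a = 0.3678 nm


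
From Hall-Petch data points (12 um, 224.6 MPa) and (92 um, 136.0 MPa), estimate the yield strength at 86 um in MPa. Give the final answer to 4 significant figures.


sigma_y = sigma0 + k / sqrt(d)
1/sqrt(d1) = 1/sqrt(1.2e-05) = 288.675;  1/sqrt(d2) = 104.257
k = (sigma1 - sigma2) / (1/sqrt(d1) - 1/sqrt(d2)) = (224.6 - 136.0) / (288.675 - 104.257) = 0.480431 MPa*m^0.5
sigma0 = sigma1 - k/sqrt(d1) = 224.6 - 0.480431*288.675 = 85.9117 MPa
sigma_y(d3) = 85.9117 + 0.480431 / sqrt(8.6e-05) = 137.7 MPa


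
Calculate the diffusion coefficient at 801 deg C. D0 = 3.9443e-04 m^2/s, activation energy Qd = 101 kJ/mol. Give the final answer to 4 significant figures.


D = D0 * exp(-Qd / (R*T))
T = 1074.15 K
D = 3.9443e-04 * exp(-101e3 / (8.314 * 1074.15))
D = 4.834e-09 m^2/s


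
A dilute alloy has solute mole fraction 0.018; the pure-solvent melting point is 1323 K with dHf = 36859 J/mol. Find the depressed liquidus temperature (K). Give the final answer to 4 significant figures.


dT = R*Tm^2*x / dHf
dT = 8.314 * 1323^2 * 0.018 / 36859
dT = 7.10655 K
T_new = 1323 - 7.10655 = 1316 K


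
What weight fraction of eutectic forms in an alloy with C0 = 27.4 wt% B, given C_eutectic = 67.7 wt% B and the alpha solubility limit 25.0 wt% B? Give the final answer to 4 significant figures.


f_primary = (C_e - C0) / (C_e - C_alpha_max)
f_primary = (67.7 - 27.4) / (67.7 - 25.0)
f_primary = 0.943794
f_eutectic = 1 - 0.943794 = 0.05621


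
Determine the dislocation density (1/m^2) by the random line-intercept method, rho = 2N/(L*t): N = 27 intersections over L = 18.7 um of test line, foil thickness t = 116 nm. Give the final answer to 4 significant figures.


rho = 2N / (L * t)
L = 18.7 um = 1.87e-05 m, t = 116 nm = 1.16e-07 m
rho = 2 * 27 / (1.87e-05 * 1.16e-07)
rho = 2.489e+13 1/m^2


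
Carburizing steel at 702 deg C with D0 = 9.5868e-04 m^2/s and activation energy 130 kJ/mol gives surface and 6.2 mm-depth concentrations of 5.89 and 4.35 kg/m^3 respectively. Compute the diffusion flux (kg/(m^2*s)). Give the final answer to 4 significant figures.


Step 1: D = D0 * exp(-Qd/(R*T))
T = 702 + 273.15 = 975.15 K
D = 9.5868e-04 * exp(-130e3 / (8.314 * 975.15)) = 1.04202e-10 m^2/s
Step 2: J = D * (C1 - C2) / dx
J = 1.04202e-10 * (5.89 - 4.35) / 6.2e-03
J = 2.588e-08 kg/(m^2*s)


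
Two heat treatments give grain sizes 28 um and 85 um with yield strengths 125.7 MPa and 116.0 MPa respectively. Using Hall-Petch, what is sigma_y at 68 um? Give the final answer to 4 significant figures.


sigma_y = sigma0 + k / sqrt(d)
1/sqrt(d1) = 1/sqrt(2.8e-05) = 188.982;  1/sqrt(d2) = 108.465
k = (sigma1 - sigma2) / (1/sqrt(d1) - 1/sqrt(d2)) = (125.7 - 116.0) / (188.982 - 108.465) = 0.120471 MPa*m^0.5
sigma0 = sigma1 - k/sqrt(d1) = 125.7 - 0.120471*188.982 = 102.933 MPa
sigma_y(d3) = 102.933 + 0.120471 / sqrt(6.8e-05) = 117.5 MPa


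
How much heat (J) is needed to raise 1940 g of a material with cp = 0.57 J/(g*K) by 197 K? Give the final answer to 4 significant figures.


Q = m * cp * dT
Q = 1940 * 0.57 * 197
Q = 217800 J


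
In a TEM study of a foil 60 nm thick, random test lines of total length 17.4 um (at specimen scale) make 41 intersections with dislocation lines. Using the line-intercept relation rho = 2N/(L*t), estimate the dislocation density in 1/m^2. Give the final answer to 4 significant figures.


rho = 2N / (L * t)
L = 17.4 um = 1.74e-05 m, t = 60 nm = 6e-08 m
rho = 2 * 41 / (1.74e-05 * 6e-08)
rho = 7.854e+13 1/m^2


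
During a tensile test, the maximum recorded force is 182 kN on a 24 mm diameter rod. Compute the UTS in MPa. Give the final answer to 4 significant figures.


A0 = pi*(d/2)^2 = pi*(24/2)^2 = 452.389 mm^2
UTS = F_max / A0 = 182*1000 / 452.389
UTS = 402.3 MPa


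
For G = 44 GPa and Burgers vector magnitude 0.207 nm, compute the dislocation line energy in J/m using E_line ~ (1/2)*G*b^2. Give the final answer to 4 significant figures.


E = G*b^2/2
b = 0.207 nm = 2.07e-10 m
G = 44 GPa = 4.4e+10 Pa
E = 0.5 * 4.4e+10 * (2.07e-10)^2
E = 9.427e-10 J/m


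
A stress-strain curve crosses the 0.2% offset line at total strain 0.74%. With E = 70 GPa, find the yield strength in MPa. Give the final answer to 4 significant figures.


Offset strain = 0.002
Elastic strain at yield = total_strain - offset = 7.4e-03 - 0.002 = 5.4e-03
sigma_y = E * elastic_strain = 70000 * 5.4e-03
sigma_y = 378 MPa


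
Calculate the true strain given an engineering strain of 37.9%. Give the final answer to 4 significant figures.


epsilon_true = ln(1 + epsilon_eng)
epsilon_true = ln(1 + 0.379)
epsilon_true = 0.3214


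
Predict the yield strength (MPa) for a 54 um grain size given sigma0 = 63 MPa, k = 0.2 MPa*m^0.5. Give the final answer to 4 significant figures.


sigma_y = sigma0 + k / sqrt(d)
d = 54 um = 5.4e-05 m
sigma_y = 63 + 0.2 / sqrt(5.4e-05)
sigma_y = 90.22 MPa


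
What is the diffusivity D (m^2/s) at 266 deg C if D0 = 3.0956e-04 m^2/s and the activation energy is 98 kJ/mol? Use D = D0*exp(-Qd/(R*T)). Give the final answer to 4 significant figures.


D = D0 * exp(-Qd / (R*T))
T = 539.15 K
D = 3.0956e-04 * exp(-98e3 / (8.314 * 539.15))
D = 9.905e-14 m^2/s


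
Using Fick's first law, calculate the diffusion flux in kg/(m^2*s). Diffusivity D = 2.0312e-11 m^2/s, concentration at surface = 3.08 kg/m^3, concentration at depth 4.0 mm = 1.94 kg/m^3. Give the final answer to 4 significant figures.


J = -D * (dC/dx) = D * (C1 - C2) / dx
J = 2.0312e-11 * (3.08 - 1.94) / 4e-03
J = 5.789e-09 kg/(m^2*s)


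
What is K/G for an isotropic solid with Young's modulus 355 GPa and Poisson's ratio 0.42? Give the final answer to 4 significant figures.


G = E / (2*(1+nu))
G = 355 / (2*(1+0.42)) = 125 GPa
K = E / (3*(1-2*nu))
K = 355 / (3*(1-2*0.42)) = 739.583 GPa
K/G = 739.583 / 125 = 5.917


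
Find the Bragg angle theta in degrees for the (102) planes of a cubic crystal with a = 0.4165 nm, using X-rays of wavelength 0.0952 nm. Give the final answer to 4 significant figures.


d = a / sqrt(h^2+k^2+l^2)
d = 0.4165 / sqrt(5) = 0.186264 nm
lambda = 2*d*sin(theta)  =>  sin(theta) = lambda / (2*d)
sin(theta) = 0.0952 / (2 * 0.186264) = 0.255551
theta = 14.81 deg


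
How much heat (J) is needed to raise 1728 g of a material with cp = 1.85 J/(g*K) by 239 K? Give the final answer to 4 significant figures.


Q = m * cp * dT
Q = 1728 * 1.85 * 239
Q = 764000 J


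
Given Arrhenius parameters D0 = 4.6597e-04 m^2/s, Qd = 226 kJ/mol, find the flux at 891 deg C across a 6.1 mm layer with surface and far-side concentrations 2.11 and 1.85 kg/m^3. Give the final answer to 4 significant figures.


Step 1: D = D0 * exp(-Qd/(R*T))
T = 891 + 273.15 = 1164.15 K
D = 4.6597e-04 * exp(-226e3 / (8.314 * 1164.15)) = 3.36916e-14 m^2/s
Step 2: J = D * (C1 - C2) / dx
J = 3.36916e-14 * (2.11 - 1.85) / 6.1e-03
J = 1.436e-12 kg/(m^2*s)


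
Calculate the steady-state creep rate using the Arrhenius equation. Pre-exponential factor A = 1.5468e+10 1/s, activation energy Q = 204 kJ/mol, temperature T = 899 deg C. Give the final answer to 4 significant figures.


rate = A * exp(-Q / (R*T))
T = 899 + 273.15 = 1172.15 K
rate = 1.5468e+10 * exp(-204e3 / (8.314 * 1172.15))
rate = 12.54 1/s


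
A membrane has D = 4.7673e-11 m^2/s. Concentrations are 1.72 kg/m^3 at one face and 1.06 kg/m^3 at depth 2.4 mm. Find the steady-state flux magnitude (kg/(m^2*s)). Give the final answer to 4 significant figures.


J = -D * (dC/dx) = D * (C1 - C2) / dx
J = 4.7673e-11 * (1.72 - 1.06) / 2.4e-03
J = 1.311e-08 kg/(m^2*s)


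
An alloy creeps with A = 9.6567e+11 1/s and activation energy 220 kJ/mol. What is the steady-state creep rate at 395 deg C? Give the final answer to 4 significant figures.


rate = A * exp(-Q / (R*T))
T = 395 + 273.15 = 668.15 K
rate = 9.6567e+11 * exp(-220e3 / (8.314 * 668.15))
rate = 6.096e-06 1/s


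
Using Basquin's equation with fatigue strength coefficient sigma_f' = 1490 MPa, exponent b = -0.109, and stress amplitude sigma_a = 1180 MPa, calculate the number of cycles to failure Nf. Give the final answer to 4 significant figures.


sigma_a = sigma_f' * (2*Nf)^b
2*Nf = (sigma_a / sigma_f')^(1/b)
2*Nf = (1180 / 1490)^(1/-0.109)
2*Nf = 8.49957
Nf = 4.25 cycles


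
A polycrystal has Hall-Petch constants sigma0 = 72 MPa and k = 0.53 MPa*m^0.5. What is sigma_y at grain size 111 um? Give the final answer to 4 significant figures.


sigma_y = sigma0 + k / sqrt(d)
d = 111 um = 1.11e-04 m
sigma_y = 72 + 0.53 / sqrt(1.11e-04)
sigma_y = 122.3 MPa


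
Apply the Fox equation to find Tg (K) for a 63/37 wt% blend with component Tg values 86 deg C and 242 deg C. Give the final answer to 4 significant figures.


1/Tg = w1/Tg1 + w2/Tg2 (in Kelvin)
Tg1 = 359.15 K, Tg2 = 515.15 K
1/Tg = 0.63/359.15 + 0.37/515.15
Tg = 404.5 K


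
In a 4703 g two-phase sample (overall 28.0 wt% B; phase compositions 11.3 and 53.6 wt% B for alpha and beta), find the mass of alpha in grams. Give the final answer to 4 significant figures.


f_alpha = (C_beta - C0) / (C_beta - C_alpha)
f_alpha = (53.6 - 28.0) / (53.6 - 11.3) = 0.605201
m_alpha = f_alpha * m_total = 0.605201 * 4703 = 2846 g
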